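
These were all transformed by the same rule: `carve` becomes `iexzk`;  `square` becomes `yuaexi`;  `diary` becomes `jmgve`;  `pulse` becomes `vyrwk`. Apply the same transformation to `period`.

vixmuh

Shifts by position in carve: pos 0: c→i (+6), pos 1: a→e (+4), pos 2: r→x (+6), pos 3: v→z (+4) — repeating every 2. It's a Vigenère-style cipher with numeric key [6,4]: position i shifts by key[i mod 2].
On period: p+6=v, e+4=i, r+6=x, i+4=m, o+6=u, d+4=h.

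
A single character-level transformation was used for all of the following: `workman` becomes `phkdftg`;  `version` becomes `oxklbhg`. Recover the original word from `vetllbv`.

Compare letters: w→p is +19, o→h is +19, r→k is +19 — a constant shift. It's a constant shift of +19 (ROT19).
Reversing it on vetllbv: v−19=c, e−19=l, t−19=a, l−19=s, l−19=s, b−19=i, v−19=c.

classic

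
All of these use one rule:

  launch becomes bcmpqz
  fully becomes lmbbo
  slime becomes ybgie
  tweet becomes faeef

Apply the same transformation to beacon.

Treating letters as 0–25, the rule is x ↦ 7x + 2 (mod 26).
On beacon: b(1)→7·1+2≡9=j; e(4)→7·4+2≡4=e; a(0)→7·0+2≡2=c; c(2)→7·2+2≡16=q; o(14)→7·14+2≡22=w; n(13)→7·13+2≡15=p (all mod 26).

jecqwp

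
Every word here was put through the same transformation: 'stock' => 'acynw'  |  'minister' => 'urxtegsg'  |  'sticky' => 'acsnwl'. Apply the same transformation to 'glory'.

Each letter shifts forward by (position + 8), i.e. 8, 9, 10, … — the shift grows by one for each successive letter.
On glory: g+8=o, l+9=u, o+10=y, r+11=c, y+12=k.

ouyck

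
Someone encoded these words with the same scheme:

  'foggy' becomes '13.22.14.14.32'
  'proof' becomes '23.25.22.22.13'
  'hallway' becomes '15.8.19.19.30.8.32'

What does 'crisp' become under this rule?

10.25.16.26.23

Each letter is replaced by its alphabet position (a=1..z=26) + 7.
Applying it to crisp: c=3→10, r=18→25, i=9→16, s=19→26, p=16→23.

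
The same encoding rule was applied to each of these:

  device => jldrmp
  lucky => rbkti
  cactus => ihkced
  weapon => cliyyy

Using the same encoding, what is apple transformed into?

In device: d→j is +6, e→l is +7, v→d is +8, i→r is +9 — the shift increases by 1 each position. Letter i (0-indexed) is shifted by i+6, so successive shifts are 6, 7, 8, ….
For apple: a+6=g, p+7=w, p+8=x, l+9=u, e+10=o.

gwxuo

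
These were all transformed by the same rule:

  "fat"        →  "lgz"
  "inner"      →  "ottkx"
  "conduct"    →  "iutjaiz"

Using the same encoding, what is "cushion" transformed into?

Compare letters: f→l is +6, a→g is +6, t→z is +6 — a constant shift. It's a constant shift of +6 (ROT6).
Applying it to cushion: c+6=i, u+6=a, s+6=y, h+6=n, i+6=o, o+6=u, n+6=t.

iaynout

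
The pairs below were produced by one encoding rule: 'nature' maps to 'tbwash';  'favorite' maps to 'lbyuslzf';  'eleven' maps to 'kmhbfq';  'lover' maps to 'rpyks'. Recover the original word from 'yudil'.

Shifts by position in nature: pos 0: n→t (+6), pos 1: a→b (+1), pos 2: t→w (+3), pos 3: u→a (+6), pos 4: r→s (+1), pos 5: e→h (+3) — repeating every 3. A repeating key of period 3 is used — shifts +6, +1, +3 over and over.
Reversing it on yudil: y−6=s, u−1=t, d−3=a, i−6=c, l−1=k.

stack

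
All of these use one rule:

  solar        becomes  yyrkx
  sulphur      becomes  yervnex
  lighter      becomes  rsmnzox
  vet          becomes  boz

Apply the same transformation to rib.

xsh

The shift depends on letter class: consonant s→y is +6, but vowel o→y is +10. Vowels shift forward by 10 and consonants shift forward by 6.
Applying it to rib: r(cons)+6=x, i(vowel)+10=s, b(cons)+6=h.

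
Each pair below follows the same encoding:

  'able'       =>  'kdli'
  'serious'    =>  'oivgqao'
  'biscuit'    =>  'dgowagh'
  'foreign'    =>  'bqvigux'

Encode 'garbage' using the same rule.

a(0)→k(10) and b(1)→d(3) fit y≡19x+10 (mod 26); the inverse of 19 mod 26 is 11. Each letter's alphabet position (a=0..z=25) is mapped through 19·x+10 mod 26 — an affine cipher.
Applying it to garbage: g(6)→19·6+10≡20=u; a(0)→19·0+10≡10=k; r(17)→19·17+10≡21=v; b(1)→19·1+10≡3=d; a(0)→19·0+10≡10=k; g(6)→19·6+10≡20=u; e(4)→19·4+10≡8=i (all mod 26).

ukvdkui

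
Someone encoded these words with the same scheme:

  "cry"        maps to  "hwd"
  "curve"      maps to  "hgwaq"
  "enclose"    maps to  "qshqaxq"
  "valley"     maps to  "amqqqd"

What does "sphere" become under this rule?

The shift depends on letter class: consonant c→h is +5, but vowel u→g is +12. Two shifts are in play — +12 for a/e/i/o/u, +5 for every other letter.
On sphere: s(cons)+5=x, p(cons)+5=u, h(cons)+5=m, e(vowel)+12=q, r(cons)+5=w, e(vowel)+12=q.

xumqwq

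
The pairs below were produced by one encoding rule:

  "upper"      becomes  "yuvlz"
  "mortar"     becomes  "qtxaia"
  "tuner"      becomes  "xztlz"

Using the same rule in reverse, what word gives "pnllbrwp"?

Each letter shifts forward by (position + 4), i.e. 4, 5, 6, … — the shift grows by one for each successive letter.
Reversing it on pnllbrwp: p−4=l, n−5=i, l−6=f, l−7=e, b−8=t, r−9=i, w−10=m, p−11=e.

lifetime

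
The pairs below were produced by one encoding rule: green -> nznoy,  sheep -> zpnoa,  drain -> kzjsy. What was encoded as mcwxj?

In green: g→n is +7, r→z is +8, e→n is +9, e→o is +10 — the shift increases by 1 each position. Each letter shifts forward by (position + 7), i.e. 7, 8, 9, … — the shift grows by one for each successive letter.
Decoding mcwxj: m−7=f, c−8=u, w−9=n, x−10=n, j−11=y.

funny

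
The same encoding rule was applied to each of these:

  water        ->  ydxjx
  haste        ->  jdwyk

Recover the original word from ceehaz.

In water: w→y is +2, a→d is +3, t→x is +4, e→j is +5 — the shift increases by 1 each position. Letter i (0-indexed) is shifted by i+2, so successive shifts are 2, 3, 4, ….
Decoding ceehaz: c−2=a, e−3=b, e−4=a, h−5=c, a−6=u, z−7=s.

abacus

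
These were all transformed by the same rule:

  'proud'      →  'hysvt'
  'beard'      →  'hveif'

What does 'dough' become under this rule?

The output letters match the input read backwards, each shifted +4: proud reversed is duorp. Read the word backwards and shift each letter +4.
Applying it to dough: reverse → hguod; then shift: h+4=l, g+4=k, u+4=y, o+4=s, d+4=h.

lkysh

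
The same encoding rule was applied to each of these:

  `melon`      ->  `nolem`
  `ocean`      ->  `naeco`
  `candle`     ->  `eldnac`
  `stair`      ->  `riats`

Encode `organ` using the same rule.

nagro

The output letters match the input read backwards: melon reversed is nolem. It's just the letters in reverse order.
Applying it to organ: reverse → nagro.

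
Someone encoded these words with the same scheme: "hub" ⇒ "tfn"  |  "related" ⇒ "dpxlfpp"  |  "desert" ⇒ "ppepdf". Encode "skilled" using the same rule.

ewtxxpp

Vowels shift forward by 11 and consonants shift forward by 12.
For skilled: s(cons)+12=e, k(cons)+12=w, i(vowel)+11=t, l(cons)+12=x, l(cons)+12=x, e(vowel)+11=p, d(cons)+12=p.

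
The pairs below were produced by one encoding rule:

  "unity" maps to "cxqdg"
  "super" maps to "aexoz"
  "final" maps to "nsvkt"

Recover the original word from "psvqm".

Shifts by position in unity: pos 0: u→c (+8), pos 1: n→x (+10), pos 2: i→q (+8), pos 3: t→d (+10) — repeating every 2. It's a Vigenère-style cipher with numeric key [8,10]: position i shifts by key[i mod 2].
Decoding psvqm: p−8=h, s−10=i, v−8=n, q−10=g, m−8=e.

hinge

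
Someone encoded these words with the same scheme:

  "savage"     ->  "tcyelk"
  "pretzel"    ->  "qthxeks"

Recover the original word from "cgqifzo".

beneath

In savage: s→t is +1, a→c is +2, v→y is +3, a→e is +4 — the shift increases by 1 each position. Each letter shifts forward by (position + 1), i.e. 1, 2, 3, … — the shift grows by one for each successive letter.
Reversing it on cgqifzo: c−1=b, g−2=e, q−3=n, i−4=e, f−5=a, z−6=t, o−7=h.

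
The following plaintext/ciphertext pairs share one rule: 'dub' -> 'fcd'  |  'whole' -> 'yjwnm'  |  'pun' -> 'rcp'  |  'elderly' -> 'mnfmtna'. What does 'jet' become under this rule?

Vowels shift forward by 8 and consonants shift forward by 2.
On jet: j(cons)+2=l, e(vowel)+8=m, t(cons)+2=v.

lmv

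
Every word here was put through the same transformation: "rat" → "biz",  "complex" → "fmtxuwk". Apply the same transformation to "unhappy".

gxxipvc

The output letters match the input read backwards, each shifted +8: rat reversed is tar. Two steps: reverse the string, then apply a Caesar shift of +8.
Applying it to unhappy: reverse → yppahnu; then shift: y+8=g, p+8=x, p+8=x, a+8=i, h+8=p, n+8=v, u+8=c.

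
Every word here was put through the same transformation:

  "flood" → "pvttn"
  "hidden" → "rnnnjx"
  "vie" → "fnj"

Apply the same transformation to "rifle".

bnpvj

The shift depends on letter class: consonant f→p is +10, but vowel o→t is +5. Vowels shift forward by 5 and consonants shift forward by 10.
For rifle: r(cons)+10=b, i(vowel)+5=n, f(cons)+10=p, l(cons)+10=v, e(vowel)+5=j.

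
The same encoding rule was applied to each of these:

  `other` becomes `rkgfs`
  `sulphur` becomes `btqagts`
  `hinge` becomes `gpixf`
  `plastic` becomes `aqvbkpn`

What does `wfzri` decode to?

demon

o(14)→r(17) and t(19)→k(10) fit y≡9x+21 (mod 26); the inverse of 9 mod 26 is 3. This is an affine cipher: with a=0,…,z=25, each position x becomes (9x+21) mod 26.
Decoding wfzri: w(22)→3·(22−21)≡3=d; f(5)→3·(5−21)≡4=e; z(25)→3·(25−21)≡12=m; r(17)→3·(17−21)≡14=o; i(8)→3·(8−21)≡13=n (all mod 26).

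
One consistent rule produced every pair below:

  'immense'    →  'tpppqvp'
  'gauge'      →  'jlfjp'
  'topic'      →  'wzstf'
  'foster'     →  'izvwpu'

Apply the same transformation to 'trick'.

The shift depends on letter class: consonant m→p is +3, but vowel i→t is +11. Vowels shift forward by 11 and consonants shift forward by 3.
On trick: t(cons)+3=w, r(cons)+3=u, i(vowel)+11=t, c(cons)+3=f, k(cons)+3=n.

wutfn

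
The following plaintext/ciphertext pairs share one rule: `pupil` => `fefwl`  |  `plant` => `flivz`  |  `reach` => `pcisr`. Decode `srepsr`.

This is an affine cipher: with a=0,…,z=25, each position x becomes (5x+8) mod 26.
Reversing it on srepsr: s(18)→21·(18−8)≡2=c; r(17)→21·(17−8)≡7=h; e(4)→21·(4−8)≡20=u; p(15)→21·(15−8)≡17=r; s(18)→21·(18−8)≡2=c; r(17)→21·(17−8)≡7=h (all mod 26).

church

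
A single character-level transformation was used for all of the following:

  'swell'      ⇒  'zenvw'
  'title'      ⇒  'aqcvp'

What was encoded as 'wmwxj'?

In swell: s→z is +7, w→e is +8, e→n is +9, l→v is +10 — the shift increases by 1 each position. Each letter shifts forward by (position + 7), i.e. 7, 8, 9, … — the shift grows by one for each successive letter.
Decoding wmwxj: w−7=p, m−8=e, w−9=n, x−10=n, j−11=y.

penny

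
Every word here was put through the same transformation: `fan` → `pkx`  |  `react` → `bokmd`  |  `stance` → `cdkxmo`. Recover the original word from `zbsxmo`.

Compare letters: f→p is +10, a→k is +10, n→x is +10 — a constant shift. This is a Caesar cipher with shift 10.
Undoing it on zbsxmo: z−10=p, b−10=r, s−10=i, x−10=n, m−10=c, o−10=e.

prince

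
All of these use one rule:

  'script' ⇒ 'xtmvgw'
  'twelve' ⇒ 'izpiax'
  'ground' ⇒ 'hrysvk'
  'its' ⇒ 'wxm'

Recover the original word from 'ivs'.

ore

The output letters match the input read backwards, each shifted +4: script reversed is tpircs. Read the word backwards and shift each letter +4.
Undoing it on ivs: shift back: i−4=e, v−4=r, s−4=o → ero; then reverse → ore.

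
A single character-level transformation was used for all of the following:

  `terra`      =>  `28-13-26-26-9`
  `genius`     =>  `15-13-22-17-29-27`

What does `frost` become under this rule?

Letters become their 1-based position plus 8 (so a→9, b→10, …).
On frost: f=6→14, r=18→26, o=15→23, s=19→27, t=20→28.

14-26-23-27-28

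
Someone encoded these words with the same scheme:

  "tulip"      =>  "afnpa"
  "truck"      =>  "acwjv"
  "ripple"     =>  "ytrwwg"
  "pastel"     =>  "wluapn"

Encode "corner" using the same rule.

Shifts by position in tulip: pos 0: t→a (+7), pos 1: u→f (+11), pos 2: l→n (+2), pos 3: i→p (+7), pos 4: p→a (+11) — repeating every 3. A repeating key of period 3 is used — shifts +7, +11, +2 over and over.
On corner: c+7=j, o+11=z, r+2=t, n+7=u, e+11=p, r+2=t.

jztupt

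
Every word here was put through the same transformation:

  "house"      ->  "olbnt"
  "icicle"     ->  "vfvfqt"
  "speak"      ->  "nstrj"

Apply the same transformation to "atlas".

ruqrn

This is an affine cipher: with a=0,…,z=25, each position x becomes (7x+17) mod 26.
On atlas: a(0)→7·0+17≡17=r; t(19)→7·19+17≡20=u; l(11)→7·11+17≡16=q; a(0)→7·0+17≡17=r; s(18)→7·18+17≡13=n (all mod 26).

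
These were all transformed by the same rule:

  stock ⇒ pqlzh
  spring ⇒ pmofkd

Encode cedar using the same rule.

zbaxo

Compare letters: s→p is +23, t→q is +23, o→l is +23 — a constant shift. It's a constant shift of +23 (ROT23).
For cedar: c+23=z, e+23=b, d+23=a, a+23=x, r+23=o.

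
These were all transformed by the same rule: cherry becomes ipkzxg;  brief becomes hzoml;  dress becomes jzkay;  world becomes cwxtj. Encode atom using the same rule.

The shifts repeat in a cycle of length 2: positions 0,1,… shift by +6, +8, then the pattern repeats.
Applying it to atom: a+6=g, t+8=b, o+6=u, m+8=u.

gbuu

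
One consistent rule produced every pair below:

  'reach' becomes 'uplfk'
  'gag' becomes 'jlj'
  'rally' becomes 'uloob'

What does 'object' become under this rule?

zempfw

The shift depends on letter class: consonant r→u is +3, but vowel e→p is +11. The rule splits by letter class: vowels +11, consonants +3.
For object: o(vowel)+11=z, b(cons)+3=e, j(cons)+3=m, e(vowel)+11=p, c(cons)+3=f, t(cons)+3=w.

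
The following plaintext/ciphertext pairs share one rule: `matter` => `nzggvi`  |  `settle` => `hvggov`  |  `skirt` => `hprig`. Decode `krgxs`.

pitch

Each pair mirrors across the alphabet (m↔n, a↔z, t↔g): positions sum to 25. Each letter is replaced by its mirror in the alphabet: a↔z, b↔y, c↔x, and so on (the Atbash cipher).
Decoding krgxs: k↔p, r↔i, g↔t, x↔c, s↔h.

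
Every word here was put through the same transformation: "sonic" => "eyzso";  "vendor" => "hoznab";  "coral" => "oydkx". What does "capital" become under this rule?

Shifts by position in sonic: pos 0: s→e (+12), pos 1: o→y (+10), pos 2: n→z (+12), pos 3: i→s (+10) — repeating every 2. It's a Vigenère-style cipher with numeric key [12,10]: position i shifts by key[i mod 2].
On capital: c+12=o, a+10=k, p+12=b, i+10=s, t+12=f, a+10=k, l+12=x.

okbsfkx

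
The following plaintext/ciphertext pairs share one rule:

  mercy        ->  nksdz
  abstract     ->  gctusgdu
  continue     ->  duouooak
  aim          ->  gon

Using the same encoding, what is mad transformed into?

The shift depends on letter class: consonant m→n is +1, but vowel e→k is +6. Two shifts are in play — +6 for a/e/i/o/u, +1 for every other letter.
For mad: m(cons)+1=n, a(vowel)+6=g, d(cons)+1=e.

nge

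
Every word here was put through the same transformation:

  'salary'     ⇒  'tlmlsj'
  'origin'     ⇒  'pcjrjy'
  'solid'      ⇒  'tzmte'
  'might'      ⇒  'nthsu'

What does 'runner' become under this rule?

sfoyfc

Shifts by position in salary: pos 0: s→t (+1), pos 1: a→l (+11), pos 2: l→m (+1), pos 3: a→l (+11) — repeating every 2. The shifts repeat in a cycle of length 2: positions 0,1,… shift by +1, +11, then the pattern repeats.
Applying it to runner: r+1=s, u+11=f, n+1=o, n+11=y, e+1=f, r+11=c.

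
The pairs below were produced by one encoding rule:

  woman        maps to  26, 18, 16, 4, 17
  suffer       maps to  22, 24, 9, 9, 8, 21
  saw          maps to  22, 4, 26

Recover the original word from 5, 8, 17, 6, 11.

Letters become their 1-based position plus 3 (so a→4, b→5, …).
Undoing it on 5, 8, 17, 6, 11: 5→(5−3)÷1=2=b, 8→(8−3)÷1=5=e, 17→(17−3)÷1=14=n, 6→(6−3)÷1=3=c, 11→(11−3)÷1=8=h.

bench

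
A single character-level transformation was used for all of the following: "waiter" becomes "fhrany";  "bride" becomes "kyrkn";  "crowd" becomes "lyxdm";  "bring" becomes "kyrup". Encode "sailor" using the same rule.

The shifts repeat in a cycle of length 2: positions 0,1,… shift by +9, +7, then the pattern repeats.
For sailor: s+9=b, a+7=h, i+9=r, l+7=s, o+9=x, r+7=y.

bhrsxy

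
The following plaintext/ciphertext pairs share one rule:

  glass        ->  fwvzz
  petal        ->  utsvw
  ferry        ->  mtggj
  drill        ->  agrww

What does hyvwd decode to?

chalk

g(6)→f(5) and l(11)→w(22) fit y≡19x+21 (mod 26); the inverse of 19 mod 26 is 11. Treating letters as 0–25, the rule is x ↦ 19x + 21 (mod 26).
Undoing it on hyvwd: h(7)→11·(7−21)≡2=c; y(24)→11·(24−21)≡7=h; v(21)→11·(21−21)≡0=a; w(22)→11·(22−21)≡11=l; d(3)→11·(3−21)≡10=k (all mod 26).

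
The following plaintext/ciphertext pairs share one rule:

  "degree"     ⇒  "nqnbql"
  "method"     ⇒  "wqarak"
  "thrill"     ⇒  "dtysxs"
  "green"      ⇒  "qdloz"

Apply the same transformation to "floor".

Shifts by position in degree: pos 0: d→n (+10), pos 1: e→q (+12), pos 2: g→n (+7), pos 3: r→b (+10), pos 4: e→q (+12), pos 5: e→l (+7) — repeating every 3. It's a Vigenère-style cipher with numeric key [10,12,7]: position i shifts by key[i mod 3].
For floor: f+10=p, l+12=x, o+7=v, o+10=y, r+12=d.

pxvyd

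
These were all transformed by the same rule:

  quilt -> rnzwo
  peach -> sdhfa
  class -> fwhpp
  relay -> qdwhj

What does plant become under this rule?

Treating letters as 0–25, the rule is x ↦ 25x + 7 (mod 26).
On plant: p(15)→25·15+7≡18=s; l(11)→25·11+7≡22=w; a(0)→25·0+7≡7=h; n(13)→25·13+7≡20=u; t(19)→25·19+7≡14=o (all mod 26).

swhuo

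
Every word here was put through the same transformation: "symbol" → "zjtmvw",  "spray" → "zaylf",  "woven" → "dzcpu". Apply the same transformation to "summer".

The shifts repeat in a cycle of length 2: positions 0,1,… shift by +7, +11, then the pattern repeats.
On summer: s+7=z, u+11=f, m+7=t, m+11=x, e+7=l, r+11=c.

zftxlc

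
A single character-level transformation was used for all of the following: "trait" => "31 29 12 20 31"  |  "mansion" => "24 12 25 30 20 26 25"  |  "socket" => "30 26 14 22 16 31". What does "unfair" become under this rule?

32 25 17 12 20 29

t is letter #20 and maps to 31: an offset of 11. Each letter is replaced by its alphabet position (a=1..z=26) + 11.
On unfair: u=21→32, n=14→25, f=6→17, a=1→12, i=9→20, r=18→29.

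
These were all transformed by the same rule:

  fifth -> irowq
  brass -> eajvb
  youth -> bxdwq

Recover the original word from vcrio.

stiff

Shifts by position in fifth: pos 0: f→i (+3), pos 1: i→r (+9), pos 2: f→o (+9), pos 3: t→w (+3), pos 4: h→q (+9) — repeating every 3. The shifts repeat in a cycle of length 3: positions 0,1,… shift by +3, +9, +9, then the pattern repeats.
Reversing it on vcrio: v−3=s, c−9=t, r−9=i, i−3=f, o−9=f.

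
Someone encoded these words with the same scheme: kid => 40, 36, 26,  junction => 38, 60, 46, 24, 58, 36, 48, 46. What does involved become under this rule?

36, 46, 62, 48, 42, 62, 28, 26

With a=1..z=26, the number is 2·pos + 18.
On involved: i=9→36, n=14→46, v=22→62, o=15→48, l=12→42, v=22→62, e=5→28, d=4→26.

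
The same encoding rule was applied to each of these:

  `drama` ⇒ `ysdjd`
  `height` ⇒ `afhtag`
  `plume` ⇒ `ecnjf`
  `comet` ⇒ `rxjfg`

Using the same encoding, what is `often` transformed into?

xmgfq

d(3)→y(24) and r(17)→s(18) fit y≡7x+3 (mod 26); the inverse of 7 mod 26 is 15. Each letter's alphabet position (a=0..z=25) is mapped through 7·x+3 mod 26 — an affine cipher.
On often: o(14)→7·14+3≡23=x; f(5)→7·5+3≡12=m; t(19)→7·19+3≡6=g; e(4)→7·4+3≡5=f; n(13)→7·13+3≡16=q (all mod 26).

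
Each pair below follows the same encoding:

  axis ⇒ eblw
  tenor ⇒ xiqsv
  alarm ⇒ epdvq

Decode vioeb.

relax

It's a Vigenère-style cipher with numeric key [4,4,3]: position i shifts by key[i mod 3].
Reversing it on vioeb: v−4=r, i−4=e, o−3=l, e−4=a, b−4=x.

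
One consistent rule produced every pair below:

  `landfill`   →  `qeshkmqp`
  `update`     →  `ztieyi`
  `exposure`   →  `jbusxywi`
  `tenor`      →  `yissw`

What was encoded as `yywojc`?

turkey

Shifts by position in landfill: pos 0: l→q (+5), pos 1: a→e (+4), pos 2: n→s (+5), pos 3: d→h (+4) — repeating every 2. The shifts repeat in a cycle of length 2: positions 0,1,… shift by +5, +4, then the pattern repeats.
Decoding yywojc: y−5=t, y−4=u, w−5=r, o−4=k, j−5=e, c−4=y.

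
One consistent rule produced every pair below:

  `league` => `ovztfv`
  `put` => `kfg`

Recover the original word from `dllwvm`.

wooden

Each pair mirrors across the alphabet (l↔o, e↔v, a↔z): positions sum to 25. This is the alphabet-reversal cipher (Atbash): a becomes z, b becomes y, etc.
Reversing it on dllwvm: d↔w, l↔o, l↔o, w↔d, v↔e, m↔n.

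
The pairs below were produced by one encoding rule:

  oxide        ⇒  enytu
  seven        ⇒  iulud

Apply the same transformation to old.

Each letter is shifted forward by 16 in the alphabet (a Caesar shift of +16).
For old: o+16=e, l+16=b, d+16=t.

ebt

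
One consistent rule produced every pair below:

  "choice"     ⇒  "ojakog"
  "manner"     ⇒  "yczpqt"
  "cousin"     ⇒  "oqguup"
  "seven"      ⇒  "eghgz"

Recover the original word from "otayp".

crowd

Shifts by position in choice: pos 0: c→o (+12), pos 1: h→j (+2), pos 2: o→a (+12), pos 3: i→k (+2) — repeating every 2. The shifts repeat in a cycle of length 2: positions 0,1,… shift by +12, +2, then the pattern repeats.
Reversing it on otayp: o−12=c, t−2=r, a−12=o, y−2=w, p−12=d.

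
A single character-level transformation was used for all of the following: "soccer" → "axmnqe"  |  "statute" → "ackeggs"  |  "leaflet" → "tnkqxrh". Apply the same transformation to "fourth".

In soccer: s→a is +8, o→x is +9, c→m is +10, c→n is +11 — the shift increases by 1 each position. The shift increases by 1 at each position, starting from +8: 8, 9, 10, ….
On fourth: f+8=n, o+9=x, u+10=e, r+11=c, t+12=f, h+13=u.

nxecfu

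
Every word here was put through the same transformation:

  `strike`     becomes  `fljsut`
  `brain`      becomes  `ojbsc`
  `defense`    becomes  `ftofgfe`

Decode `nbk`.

jam

Two steps: reverse the string, then apply a Caesar shift of +1.
Undoing it on nbk: shift back: n−1=m, b−1=a, k−1=j → maj; then reverse → jam.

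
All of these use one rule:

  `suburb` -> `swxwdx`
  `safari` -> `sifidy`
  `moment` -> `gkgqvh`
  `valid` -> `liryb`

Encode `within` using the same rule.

s(18)→s(18) and u(20)→w(22) fit y≡15x+8 (mod 26); the inverse of 15 mod 26 is 7. Treating letters as 0–25, the rule is x ↦ 15x + 8 (mod 26).
On within: w(22)→15·22+8≡0=a; i(8)→15·8+8≡24=y; t(19)→15·19+8≡7=h; h(7)→15·7+8≡9=j; i(8)→15·8+8≡24=y; n(13)→15·13+8≡21=v (all mod 26).

ayhjyv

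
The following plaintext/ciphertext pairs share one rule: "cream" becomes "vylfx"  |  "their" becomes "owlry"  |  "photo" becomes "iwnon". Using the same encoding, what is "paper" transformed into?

ifily

c(2)→v(21) and r(17)→y(24) fit y≡21x+5 (mod 26); the inverse of 21 mod 26 is 5. Each letter's alphabet position (a=0..z=25) is mapped through 21·x+5 mod 26 — an affine cipher.
Applying it to paper: p(15)→21·15+5≡8=i; a(0)→21·0+5≡5=f; p(15)→21·15+5≡8=i; e(4)→21·4+5≡11=l; r(17)→21·17+5≡24=y (all mod 26).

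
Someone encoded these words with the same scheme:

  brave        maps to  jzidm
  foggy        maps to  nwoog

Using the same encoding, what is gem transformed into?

omu

Compare letters: b→j is +8, r→z is +8, a→i is +8 — a constant shift. Each letter is shifted forward by 8 in the alphabet (a Caesar shift of +8).
For gem: g+8=o, e+8=m, m+8=u.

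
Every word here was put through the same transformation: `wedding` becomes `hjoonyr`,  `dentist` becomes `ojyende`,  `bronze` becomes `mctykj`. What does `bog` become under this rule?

The shift depends on letter class: consonant w→h is +11, but vowel e→j is +5. Vowels shift forward by 5 and consonants shift forward by 11.
Applying it to bog: b(cons)+11=m, o(vowel)+5=t, g(cons)+11=r.

mtr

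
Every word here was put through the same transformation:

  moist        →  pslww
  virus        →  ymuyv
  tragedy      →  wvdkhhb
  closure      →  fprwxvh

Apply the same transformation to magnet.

It's a Vigenère-style cipher with numeric key [3,4]: position i shifts by key[i mod 2].
For magnet: m+3=p, a+4=e, g+3=j, n+4=r, e+3=h, t+4=x.

pejrhx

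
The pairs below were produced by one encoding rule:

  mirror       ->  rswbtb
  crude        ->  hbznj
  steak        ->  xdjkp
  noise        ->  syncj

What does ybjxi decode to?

trend

Shifts by position in mirror: pos 0: m→r (+5), pos 1: i→s (+10), pos 2: r→w (+5), pos 3: r→b (+10) — repeating every 2. The shifts repeat in a cycle of length 2: positions 0,1,… shift by +5, +10, then the pattern repeats.
Undoing it on ybjxi: y−5=t, b−10=r, j−5=e, x−10=n, i−5=d.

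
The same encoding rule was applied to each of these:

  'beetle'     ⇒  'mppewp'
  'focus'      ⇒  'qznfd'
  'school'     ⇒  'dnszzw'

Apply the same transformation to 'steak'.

deplv

Compare letters: b→m is +11, e→p is +11, e→p is +11 — a constant shift. Every letter moves 11 places later in the alphabet, wrapping around z→a.
For steak: s+11=d, t+11=e, e+11=p, a+11=l, k+11=v.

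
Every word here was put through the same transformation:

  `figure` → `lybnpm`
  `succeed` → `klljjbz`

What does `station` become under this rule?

uvpahaz

The output letters match the input read backwards, each shifted +7: figure reversed is erugif. Two steps: reverse the string, then apply a Caesar shift of +7.
On station: reverse → noitats; then shift: n+7=u, o+7=v, i+7=p, t+7=a, a+7=h, t+7=a, s+7=z.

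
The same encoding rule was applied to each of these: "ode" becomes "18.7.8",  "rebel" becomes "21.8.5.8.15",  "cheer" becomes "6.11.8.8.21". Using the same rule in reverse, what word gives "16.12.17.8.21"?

Letters become their 1-based position plus 3 (so a→4, b→5, …).
Undoing it on 16.12.17.8.21: 16→(16−3)÷1=13=m, 12→(12−3)÷1=9=i, 17→(17−3)÷1=14=n, 8→(8−3)÷1=5=e, 21→(21−3)÷1=18=r.

miner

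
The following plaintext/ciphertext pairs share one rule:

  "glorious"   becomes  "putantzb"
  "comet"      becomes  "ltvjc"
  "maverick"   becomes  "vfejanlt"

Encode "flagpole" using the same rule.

oufpytuj

The shift depends on letter class: consonant g→p is +9, but vowel o→t is +5. The rule splits by letter class: vowels +5, consonants +9.
Applying it to flagpole: f(cons)+9=o, l(cons)+9=u, a(vowel)+5=f, g(cons)+9=p, p(cons)+9=y, o(vowel)+5=t, l(cons)+9=u, e(vowel)+5=j.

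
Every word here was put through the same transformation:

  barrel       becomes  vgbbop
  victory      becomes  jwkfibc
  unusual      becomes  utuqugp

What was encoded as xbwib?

This is an affine cipher: with a=0,…,z=25, each position x becomes (15x+6) mod 26.
Undoing it on xbwib: x(23)→7·(23−6)≡15=p; b(1)→7·(1−6)≡17=r; w(22)→7·(22−6)≡8=i; i(8)→7·(8−6)≡14=o; b(1)→7·(1−6)≡17=r (all mod 26).

prior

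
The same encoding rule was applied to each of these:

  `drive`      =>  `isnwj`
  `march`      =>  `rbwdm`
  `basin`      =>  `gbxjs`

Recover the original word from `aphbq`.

vocal

Shifts by position in drive: pos 0: d→i (+5), pos 1: r→s (+1), pos 2: i→n (+5), pos 3: v→w (+1) — repeating every 2. It's a Vigenère-style cipher with numeric key [5,1]: position i shifts by key[i mod 2].
Undoing it on aphbq: a−5=v, p−1=o, h−5=c, b−1=a, q−5=l.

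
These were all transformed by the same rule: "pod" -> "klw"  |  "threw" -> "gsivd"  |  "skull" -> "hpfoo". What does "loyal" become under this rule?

olbzo

Each pair mirrors across the alphabet (p↔k, o↔l, d↔w): positions sum to 25. This is the alphabet-reversal cipher (Atbash): a becomes z, b becomes y, etc.
Applying it to loyal: l↔o, o↔l, y↔b, a↔z, l↔o.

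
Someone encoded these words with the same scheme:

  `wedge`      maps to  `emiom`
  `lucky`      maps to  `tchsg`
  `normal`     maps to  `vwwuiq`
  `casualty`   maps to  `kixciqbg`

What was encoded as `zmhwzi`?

record

Shifts by position in wedge: pos 0: w→e (+8), pos 1: e→m (+8), pos 2: d→i (+5), pos 3: g→o (+8), pos 4: e→m (+8) — repeating every 3. The shifts repeat in a cycle of length 3: positions 0,1,… shift by +8, +8, +5, then the pattern repeats.
Reversing it on zmhwzi: z−8=r, m−8=e, h−5=c, w−8=o, z−8=r, i−5=d.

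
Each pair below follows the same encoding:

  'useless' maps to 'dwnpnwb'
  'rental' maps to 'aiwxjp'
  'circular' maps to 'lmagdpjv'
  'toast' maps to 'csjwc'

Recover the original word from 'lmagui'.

Shifts by position in useless: pos 0: u→d (+9), pos 1: s→w (+4), pos 2: e→n (+9), pos 3: l→p (+4) — repeating every 2. A repeating key of period 2 is used — shifts +9, +4 over and over.
Decoding lmagui: l−9=c, m−4=i, a−9=r, g−4=c, u−9=l, i−4=e.

circle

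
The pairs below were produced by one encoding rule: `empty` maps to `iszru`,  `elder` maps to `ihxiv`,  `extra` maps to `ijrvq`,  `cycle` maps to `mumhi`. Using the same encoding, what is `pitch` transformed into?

zarmp

e(4)→i(8) and m(12)→s(18) fit y≡11x+16 (mod 26); the inverse of 11 mod 26 is 19. Each letter's alphabet position (a=0..z=25) is mapped through 11·x+16 mod 26 — an affine cipher.
On pitch: p(15)→11·15+16≡25=z; i(8)→11·8+16≡0=a; t(19)→11·19+16≡17=r; c(2)→11·2+16≡12=m; h(7)→11·7+16≡15=p (all mod 26).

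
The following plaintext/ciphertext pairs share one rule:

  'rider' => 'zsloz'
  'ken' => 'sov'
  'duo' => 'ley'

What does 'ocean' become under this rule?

The shift depends on letter class: consonant r→z is +8, but vowel i→s is +10. Vowels shift forward by 10 and consonants shift forward by 8.
For ocean: o(vowel)+10=y, c(cons)+8=k, e(vowel)+10=o, a(vowel)+10=k, n(cons)+8=v.

ykokv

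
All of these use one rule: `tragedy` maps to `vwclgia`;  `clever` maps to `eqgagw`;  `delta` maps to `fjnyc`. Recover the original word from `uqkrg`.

slime

A repeating key of period 2 is used — shifts +2, +5 over and over.
Undoing it on uqkrg: u−2=s, q−5=l, k−2=i, r−5=m, g−2=e.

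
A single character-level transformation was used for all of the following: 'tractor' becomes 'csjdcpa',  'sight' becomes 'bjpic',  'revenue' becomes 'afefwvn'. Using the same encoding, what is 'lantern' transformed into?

Shifts by position in tractor: pos 0: t→c (+9), pos 1: r→s (+1), pos 2: a→j (+9), pos 3: c→d (+1) — repeating every 2. A repeating key of period 2 is used — shifts +9, +1 over and over.
On lantern: l+9=u, a+1=b, n+9=w, t+1=u, e+9=n, r+1=s, n+9=w.

ubwunsw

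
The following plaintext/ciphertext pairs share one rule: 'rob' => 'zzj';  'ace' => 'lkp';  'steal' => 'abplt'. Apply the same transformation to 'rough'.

Vowels shift forward by 11 and consonants shift forward by 8.
For rough: r(cons)+8=z, o(vowel)+11=z, u(vowel)+11=f, g(cons)+8=o, h(cons)+8=p.

zzfop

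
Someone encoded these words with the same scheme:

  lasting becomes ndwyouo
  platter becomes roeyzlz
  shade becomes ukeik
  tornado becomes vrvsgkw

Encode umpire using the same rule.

In lasting: l→n is +2, a→d is +3, s→w is +4, t→y is +5 — the shift increases by 1 each position. The shift increases by 1 at each position, starting from +2: 2, 3, 4, ….
On umpire: u+2=w, m+3=p, p+4=t, i+5=n, r+6=x, e+7=l.

wptnxl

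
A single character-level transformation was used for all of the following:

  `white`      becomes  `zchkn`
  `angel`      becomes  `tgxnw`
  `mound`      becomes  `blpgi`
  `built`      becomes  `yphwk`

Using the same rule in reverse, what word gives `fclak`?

w(22)→z(25) and h(7)→c(2) fit y≡5x+19 (mod 26); the inverse of 5 mod 26 is 21. This is an affine cipher: with a=0,…,z=25, each position x becomes (5x+19) mod 26.
Undoing it on fclak: f(5)→21·(5−19)≡18=s; c(2)→21·(2−19)≡7=h; l(11)→21·(11−19)≡14=o; a(0)→21·(0−19)≡17=r; k(10)→21·(10−19)≡19=t (all mod 26).

short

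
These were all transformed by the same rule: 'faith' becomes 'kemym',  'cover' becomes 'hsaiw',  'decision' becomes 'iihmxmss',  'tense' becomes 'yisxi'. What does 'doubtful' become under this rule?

The rule splits by letter class: vowels +4, consonants +5.
Applying it to doubtful: d(cons)+5=i, o(vowel)+4=s, u(vowel)+4=y, b(cons)+5=g, t(cons)+5=y, f(cons)+5=k, u(vowel)+4=y, l(cons)+5=q.

isygykyq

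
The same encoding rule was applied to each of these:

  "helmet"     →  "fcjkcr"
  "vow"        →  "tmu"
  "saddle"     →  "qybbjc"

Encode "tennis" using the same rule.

rcllgq

Each letter is shifted forward by 24 in the alphabet (a Caesar shift of +24).
Applying it to tennis: t+24=r, e+24=c, n+24=l, n+24=l, i+24=g, s+24=q.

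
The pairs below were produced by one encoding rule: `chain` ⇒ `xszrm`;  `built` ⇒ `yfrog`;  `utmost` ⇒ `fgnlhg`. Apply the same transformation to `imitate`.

This is the alphabet-reversal cipher (Atbash): a becomes z, b becomes y, etc.
On imitate: i↔r, m↔n, i↔r, t↔g, a↔z, t↔g, e↔v.

rnrgzgv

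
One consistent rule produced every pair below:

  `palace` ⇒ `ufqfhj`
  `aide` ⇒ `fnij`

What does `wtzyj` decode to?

route

Compare letters: p→u is +5, a→f is +5, l→q is +5 — a constant shift. It's a constant shift of +5 (ROT5).
Undoing it on wtzyj: w−5=r, t−5=o, z−5=u, y−5=t, j−5=e.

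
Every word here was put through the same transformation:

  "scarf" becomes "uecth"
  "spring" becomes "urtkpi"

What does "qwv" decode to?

It's a constant shift of +2 (ROT2).
Reversing it on qwv: q−2=o, w−2=u, v−2=t.

out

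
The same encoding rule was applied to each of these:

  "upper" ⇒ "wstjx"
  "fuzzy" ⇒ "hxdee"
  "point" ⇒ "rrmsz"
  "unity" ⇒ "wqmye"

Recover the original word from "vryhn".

In upper: u→w is +2, p→s is +3, p→t is +4, e→j is +5 — the shift increases by 1 each position. Each letter shifts forward by (position + 2), i.e. 2, 3, 4, … — the shift grows by one for each successive letter.
Reversing it on vryhn: v−2=t, r−3=o, y−4=u, h−5=c, n−6=h.

touch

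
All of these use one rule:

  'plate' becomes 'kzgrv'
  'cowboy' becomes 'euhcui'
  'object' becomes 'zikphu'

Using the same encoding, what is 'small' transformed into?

Read the word backwards and shift each letter +6.
Applying it to small: reverse → llams; then shift: l+6=r, l+6=r, a+6=g, m+6=s, s+6=y.

rrgsy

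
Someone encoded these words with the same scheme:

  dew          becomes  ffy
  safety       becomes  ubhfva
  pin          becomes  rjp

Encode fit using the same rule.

hjv

The shift depends on letter class: consonant d→f is +2, but vowel e→f is +1. The rule splits by letter class: vowels +1, consonants +2.
For fit: f(cons)+2=h, i(vowel)+1=j, t(cons)+2=v.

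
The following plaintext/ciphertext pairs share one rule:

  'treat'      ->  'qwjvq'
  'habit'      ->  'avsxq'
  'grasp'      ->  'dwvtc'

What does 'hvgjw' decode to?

wafer

t(19)→q(16) and r(17)→w(22) fit y≡23x+21 (mod 26); the inverse of 23 mod 26 is 17. This is an affine cipher: with a=0,…,z=25, each position x becomes (23x+21) mod 26.
Decoding hvgjw: h(7)→17·(7−21)≡22=w; v(21)→17·(21−21)≡0=a; g(6)→17·(6−21)≡5=f; j(9)→17·(9−21)≡4=e; w(22)→17·(22−21)≡17=r (all mod 26).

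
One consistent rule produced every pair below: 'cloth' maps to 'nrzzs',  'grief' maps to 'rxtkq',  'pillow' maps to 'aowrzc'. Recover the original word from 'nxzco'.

The shifts repeat in a cycle of length 2: positions 0,1,… shift by +11, +6, then the pattern repeats.
Decoding nxzco: n−11=c, x−6=r, z−11=o, c−6=w, o−11=d.

crowd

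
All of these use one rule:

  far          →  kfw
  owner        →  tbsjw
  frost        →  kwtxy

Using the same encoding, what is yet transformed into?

djy

Compare letters: f→k is +5, a→f is +5, r→w is +5 — a constant shift. Each letter is shifted forward by 5 in the alphabet (a Caesar shift of +5).
On yet: y+5=d, e+5=j, t+5=y.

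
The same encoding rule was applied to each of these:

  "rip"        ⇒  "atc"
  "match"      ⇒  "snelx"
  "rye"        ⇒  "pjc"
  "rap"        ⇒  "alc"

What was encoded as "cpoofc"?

The output letters match the input read backwards, each shifted +11: rip reversed is pir. Read the word backwards and shift each letter +11.
Decoding cpoofc: shift back: c−11=r, p−11=e, o−11=d, o−11=d, f−11=u, c−11=r → reddur; then reverse → rudder.

rudder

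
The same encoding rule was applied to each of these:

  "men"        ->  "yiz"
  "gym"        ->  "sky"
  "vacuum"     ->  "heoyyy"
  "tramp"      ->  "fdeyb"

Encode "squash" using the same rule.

ecyeet

The shift depends on letter class: consonant m→y is +12, but vowel e→i is +4. The rule splits by letter class: vowels +4, consonants +12.
Applying it to squash: s(cons)+12=e, q(cons)+12=c, u(vowel)+4=y, a(vowel)+4=e, s(cons)+12=e, h(cons)+12=t.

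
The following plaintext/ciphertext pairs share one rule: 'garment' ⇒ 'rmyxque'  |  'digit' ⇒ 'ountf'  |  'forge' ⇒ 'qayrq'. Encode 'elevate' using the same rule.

pxlgmap

Shifts by position in garment: pos 0: g→r (+11), pos 1: a→m (+12), pos 2: r→y (+7), pos 3: m→x (+11), pos 4: e→q (+12), pos 5: n→u (+7) — repeating every 3. It's a Vigenère-style cipher with numeric key [11,12,7]: position i shifts by key[i mod 3].
For elevate: e+11=p, l+12=x, e+7=l, v+11=g, a+12=m, t+7=a, e+11=p.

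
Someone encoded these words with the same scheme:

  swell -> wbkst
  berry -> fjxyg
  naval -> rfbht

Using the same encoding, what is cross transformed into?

In swell: s→w is +4, w→b is +5, e→k is +6, l→s is +7 — the shift increases by 1 each position. Each letter shifts forward by (position + 4), i.e. 4, 5, 6, … — the shift grows by one for each successive letter.
On cross: c+4=g, r+5=w, o+6=u, s+7=z, s+8=a.

gwuza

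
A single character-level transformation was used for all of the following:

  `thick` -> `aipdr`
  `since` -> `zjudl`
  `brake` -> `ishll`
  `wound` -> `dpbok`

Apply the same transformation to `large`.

sbyhl

A repeating key of period 2 is used — shifts +7, +1 over and over.
On large: l+7=s, a+1=b, r+7=y, g+1=h, e+7=l.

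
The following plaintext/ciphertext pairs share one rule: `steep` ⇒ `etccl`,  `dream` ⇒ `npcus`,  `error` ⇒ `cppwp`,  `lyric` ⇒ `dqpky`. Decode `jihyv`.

bunch

Each letter's alphabet position (a=0..z=25) is mapped through 15·x+20 mod 26 — an affine cipher.
Decoding jihyv: j(9)→7·(9−20)≡1=b; i(8)→7·(8−20)≡20=u; h(7)→7·(7−20)≡13=n; y(24)→7·(24−20)≡2=c; v(21)→7·(21−20)≡7=h (all mod 26).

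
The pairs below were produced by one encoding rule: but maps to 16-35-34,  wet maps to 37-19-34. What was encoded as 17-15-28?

can

Letters become their 1-based position plus 14 (so a→15, b→16, …).
Reversing it on 17-15-28: 17→(17−14)÷1=3=c, 15→(15−14)÷1=1=a, 28→(28−14)÷1=14=n.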